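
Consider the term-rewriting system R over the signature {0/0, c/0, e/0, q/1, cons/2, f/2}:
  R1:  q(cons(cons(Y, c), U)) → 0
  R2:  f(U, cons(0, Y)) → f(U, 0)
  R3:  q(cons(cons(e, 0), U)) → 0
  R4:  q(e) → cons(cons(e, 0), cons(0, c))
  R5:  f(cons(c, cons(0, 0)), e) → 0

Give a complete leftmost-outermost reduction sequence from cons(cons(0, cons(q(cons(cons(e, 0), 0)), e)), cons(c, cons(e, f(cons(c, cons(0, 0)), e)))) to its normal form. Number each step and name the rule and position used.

1. cons(cons(0, cons(q(cons(cons(e, 0), 0)), e)), cons(c, cons(e, f(cons(c, cons(0, 0)), e))))  →  cons(cons(0, cons(0, e)), cons(c, cons(e, f(cons(c, cons(0, 0)), e))))   [R3 at 1.2.1]
2. cons(cons(0, cons(0, e)), cons(c, cons(e, f(cons(c, cons(0, 0)), e))))  →  cons(cons(0, cons(0, e)), cons(c, cons(e, 0)))   [R5 at 2.2.2]

cons(cons(0, cons(0, e)), cons(c, cons(e, 0)))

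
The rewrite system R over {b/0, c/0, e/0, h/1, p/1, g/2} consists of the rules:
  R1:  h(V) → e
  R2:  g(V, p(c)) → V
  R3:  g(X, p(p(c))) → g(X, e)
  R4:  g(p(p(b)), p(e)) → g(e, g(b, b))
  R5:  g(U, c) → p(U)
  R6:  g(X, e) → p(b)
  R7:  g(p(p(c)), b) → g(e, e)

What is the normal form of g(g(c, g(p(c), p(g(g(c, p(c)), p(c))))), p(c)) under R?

1. g(g(c, g(p(c), p(g(g(c, p(c)), p(c))))), p(c))  →  g(c, g(p(c), p(g(g(c, p(c)), p(c)))))   [R2 at ε]
2. g(c, g(p(c), p(g(g(c, p(c)), p(c)))))  →  g(c, g(p(c), p(g(c, p(c)))))   [R2 at 2.2.1]
3. g(c, g(p(c), p(g(c, p(c)))))  →  g(c, g(p(c), p(c)))   [R2 at 2.2.1]
4. g(c, g(p(c), p(c)))  →  g(c, p(c))   [R2 at 2]
5. g(c, p(c))  →  c   [R2 at ε]

c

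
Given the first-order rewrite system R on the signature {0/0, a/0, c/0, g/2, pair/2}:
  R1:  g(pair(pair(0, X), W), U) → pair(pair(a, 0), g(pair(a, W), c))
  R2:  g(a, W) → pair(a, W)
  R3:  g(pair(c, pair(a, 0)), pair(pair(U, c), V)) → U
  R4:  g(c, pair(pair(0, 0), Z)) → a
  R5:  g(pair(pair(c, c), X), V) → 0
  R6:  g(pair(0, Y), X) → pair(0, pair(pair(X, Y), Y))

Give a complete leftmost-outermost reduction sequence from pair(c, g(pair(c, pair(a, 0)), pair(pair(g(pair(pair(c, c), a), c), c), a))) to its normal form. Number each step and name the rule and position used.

1. pair(c, g(pair(c, pair(a, 0)), pair(pair(g(pair(pair(c, c), a), c), c), a)))  →  pair(c, g(pair(pair(c, c), a), c))   [R3 at 2]
2. pair(c, g(pair(pair(c, c), a), c))  →  pair(c, 0)   [R5 at 2]

pair(c, 0)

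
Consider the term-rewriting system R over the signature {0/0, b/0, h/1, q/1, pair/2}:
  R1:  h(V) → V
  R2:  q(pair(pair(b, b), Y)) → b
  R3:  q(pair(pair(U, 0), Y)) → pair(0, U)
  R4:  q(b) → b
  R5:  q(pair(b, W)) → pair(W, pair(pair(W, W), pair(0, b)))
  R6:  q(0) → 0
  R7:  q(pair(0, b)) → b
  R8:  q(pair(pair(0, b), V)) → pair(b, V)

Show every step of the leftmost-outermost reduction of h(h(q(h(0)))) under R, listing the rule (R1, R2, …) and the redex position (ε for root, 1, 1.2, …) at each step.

0

1. h(h(q(h(0))))  →  h(q(h(0)))   [R1 at ε]
2. h(q(h(0)))  →  q(h(0))   [R1 at ε]
3. q(h(0))  →  q(0)   [R1 at 1]
4. q(0)  →  0   [R6 at ε]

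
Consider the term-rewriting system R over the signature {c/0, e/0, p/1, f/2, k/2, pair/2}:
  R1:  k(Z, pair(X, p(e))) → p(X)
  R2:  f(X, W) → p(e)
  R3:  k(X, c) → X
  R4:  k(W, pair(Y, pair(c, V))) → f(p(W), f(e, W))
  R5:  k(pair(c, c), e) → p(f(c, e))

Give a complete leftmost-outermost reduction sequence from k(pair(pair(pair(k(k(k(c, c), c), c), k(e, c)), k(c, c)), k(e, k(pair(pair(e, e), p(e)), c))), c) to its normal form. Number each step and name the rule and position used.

1. k(pair(pair(pair(k(k(k(c, c), c), c), k(e, c)), k(c, c)), k(e, k(pair(pair(e, e), p(e)), c))), c)  →  pair(pair(pair(k(k(k(c, c), c), c), k(e, c)), k(c, c)), k(e, k(pair(pair(e, e), p(e)), c)))   [R3 at ε]
2. pair(pair(pair(k(k(k(c, c), c), c), k(e, c)), k(c, c)), k(e, k(pair(pair(e, e), p(e)), c)))  →  pair(pair(pair(k(k(c, c), c), k(e, c)), k(c, c)), k(e, k(pair(pair(e, e), p(e)), c)))   [R3 at 1.1.1]
3. pair(pair(pair(k(k(c, c), c), k(e, c)), k(c, c)), k(e, k(pair(pair(e, e), p(e)), c)))  →  pair(pair(pair(k(c, c), k(e, c)), k(c, c)), k(e, k(pair(pair(e, e), p(e)), c)))   [R3 at 1.1.1]
4. pair(pair(pair(k(c, c), k(e, c)), k(c, c)), k(e, k(pair(pair(e, e), p(e)), c)))  →  pair(pair(pair(c, k(e, c)), k(c, c)), k(e, k(pair(pair(e, e), p(e)), c)))   [R3 at 1.1.1]
5. pair(pair(pair(c, k(e, c)), k(c, c)), k(e, k(pair(pair(e, e), p(e)), c)))  →  pair(pair(pair(c, e), k(c, c)), k(e, k(pair(pair(e, e), p(e)), c)))   [R3 at 1.1.2]
6. pair(pair(pair(c, e), k(c, c)), k(e, k(pair(pair(e, e), p(e)), c)))  →  pair(pair(pair(c, e), c), k(e, k(pair(pair(e, e), p(e)), c)))   [R3 at 1.2]
7. pair(pair(pair(c, e), c), k(e, k(pair(pair(e, e), p(e)), c)))  →  pair(pair(pair(c, e), c), k(e, pair(pair(e, e), p(e))))   [R3 at 2.2]
8. pair(pair(pair(c, e), c), k(e, pair(pair(e, e), p(e))))  →  pair(pair(pair(c, e), c), p(pair(e, e)))   [R1 at 2]

pair(pair(pair(c, e), c), p(pair(e, e)))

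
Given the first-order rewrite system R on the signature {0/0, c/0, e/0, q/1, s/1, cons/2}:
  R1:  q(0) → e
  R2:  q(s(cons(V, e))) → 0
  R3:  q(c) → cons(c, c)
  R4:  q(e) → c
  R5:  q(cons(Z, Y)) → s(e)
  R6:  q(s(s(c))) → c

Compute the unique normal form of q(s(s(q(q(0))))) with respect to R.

1. q(s(s(q(q(0)))))  →  q(s(s(q(e))))   [R1 at 1.1.1.1]
2. q(s(s(q(e))))  →  q(s(s(c)))   [R4 at 1.1.1]
3. q(s(s(c)))  →  c   [R6 at ε]

c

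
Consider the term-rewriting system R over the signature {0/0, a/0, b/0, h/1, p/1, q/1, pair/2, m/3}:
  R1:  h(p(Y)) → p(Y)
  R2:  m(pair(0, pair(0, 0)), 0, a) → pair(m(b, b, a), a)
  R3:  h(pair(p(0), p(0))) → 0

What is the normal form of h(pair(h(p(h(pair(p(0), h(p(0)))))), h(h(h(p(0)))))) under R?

1. h(pair(h(p(h(pair(p(0), h(p(0)))))), h(h(h(p(0))))))  →  h(pair(p(h(pair(p(0), h(p(0))))), h(h(h(p(0))))))   [R1 at 1.1]
2. h(pair(p(h(pair(p(0), h(p(0))))), h(h(h(p(0))))))  →  h(pair(p(h(pair(p(0), p(0)))), h(h(h(p(0))))))   [R1 at 1.1.1.1.2]
3. h(pair(p(h(pair(p(0), p(0)))), h(h(h(p(0))))))  →  h(pair(p(0), h(h(h(p(0))))))   [R3 at 1.1.1]
4. h(pair(p(0), h(h(h(p(0))))))  →  h(pair(p(0), h(h(p(0)))))   [R1 at 1.2.1.1]
5. h(pair(p(0), h(h(p(0)))))  →  h(pair(p(0), h(p(0))))   [R1 at 1.2.1]
6. h(pair(p(0), h(p(0))))  →  h(pair(p(0), p(0)))   [R1 at 1.2]
7. h(pair(p(0), p(0)))  →  0   [R3 at ε]

0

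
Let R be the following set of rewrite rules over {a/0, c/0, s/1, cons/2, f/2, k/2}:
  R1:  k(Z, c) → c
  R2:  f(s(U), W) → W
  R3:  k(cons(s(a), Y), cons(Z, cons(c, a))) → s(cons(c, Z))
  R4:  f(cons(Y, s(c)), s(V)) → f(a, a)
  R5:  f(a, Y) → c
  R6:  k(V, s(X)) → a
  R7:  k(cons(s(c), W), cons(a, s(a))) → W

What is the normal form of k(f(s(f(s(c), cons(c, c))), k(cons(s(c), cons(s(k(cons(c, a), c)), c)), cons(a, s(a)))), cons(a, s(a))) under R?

1. k(f(s(f(s(c), cons(c, c))), k(cons(s(c), cons(s(k(cons(c, a), c)), c)), cons(a, s(a)))), cons(a, s(a)))  →  k(k(cons(s(c), cons(s(k(cons(c, a), c)), c)), cons(a, s(a))), cons(a, s(a)))   [R2 at 1]
2. k(k(cons(s(c), cons(s(k(cons(c, a), c)), c)), cons(a, s(a))), cons(a, s(a)))  →  k(cons(s(k(cons(c, a), c)), c), cons(a, s(a)))   [R7 at 1]
3. k(cons(s(k(cons(c, a), c)), c), cons(a, s(a)))  →  k(cons(s(c), c), cons(a, s(a)))   [R1 at 1.1.1]
4. k(cons(s(c), c), cons(a, s(a)))  →  c   [R7 at ε]

c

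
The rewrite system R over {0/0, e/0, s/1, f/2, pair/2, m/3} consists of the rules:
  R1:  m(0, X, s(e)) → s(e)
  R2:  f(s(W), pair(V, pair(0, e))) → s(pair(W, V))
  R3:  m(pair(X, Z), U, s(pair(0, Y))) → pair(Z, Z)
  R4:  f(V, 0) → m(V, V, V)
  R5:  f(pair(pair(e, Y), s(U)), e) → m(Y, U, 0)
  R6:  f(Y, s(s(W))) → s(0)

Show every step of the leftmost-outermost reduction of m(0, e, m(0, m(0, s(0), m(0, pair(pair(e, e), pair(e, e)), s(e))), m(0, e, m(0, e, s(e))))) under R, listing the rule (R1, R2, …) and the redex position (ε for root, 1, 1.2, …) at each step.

1. m(0, e, m(0, m(0, s(0), m(0, pair(pair(e, e), pair(e, e)), s(e))), m(0, e, m(0, e, s(e)))))  →  m(0, e, m(0, m(0, s(0), s(e)), m(0, e, m(0, e, s(e)))))   [R1 at 3.2.3]
2. m(0, e, m(0, m(0, s(0), s(e)), m(0, e, m(0, e, s(e)))))  →  m(0, e, m(0, s(e), m(0, e, m(0, e, s(e)))))   [R1 at 3.2]
3. m(0, e, m(0, s(e), m(0, e, m(0, e, s(e)))))  →  m(0, e, m(0, s(e), m(0, e, s(e))))   [R1 at 3.3.3]
4. m(0, e, m(0, s(e), m(0, e, s(e))))  →  m(0, e, m(0, s(e), s(e)))   [R1 at 3.3]
5. m(0, e, m(0, s(e), s(e)))  →  m(0, e, s(e))   [R1 at 3]
6. m(0, e, s(e))  →  s(e)   [R1 at ε]

s(e)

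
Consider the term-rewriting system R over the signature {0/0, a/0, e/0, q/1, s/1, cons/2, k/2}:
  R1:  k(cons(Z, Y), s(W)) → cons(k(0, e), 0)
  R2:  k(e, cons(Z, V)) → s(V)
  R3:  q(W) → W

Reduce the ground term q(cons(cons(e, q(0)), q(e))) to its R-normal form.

cons(cons(e, 0), e)

1. q(cons(cons(e, q(0)), q(e)))  →  cons(cons(e, q(0)), q(e))   [R3 at ε]
2. cons(cons(e, q(0)), q(e))  →  cons(cons(e, 0), q(e))   [R3 at 1.2]
3. cons(cons(e, 0), q(e))  →  cons(cons(e, 0), e)   [R3 at 2]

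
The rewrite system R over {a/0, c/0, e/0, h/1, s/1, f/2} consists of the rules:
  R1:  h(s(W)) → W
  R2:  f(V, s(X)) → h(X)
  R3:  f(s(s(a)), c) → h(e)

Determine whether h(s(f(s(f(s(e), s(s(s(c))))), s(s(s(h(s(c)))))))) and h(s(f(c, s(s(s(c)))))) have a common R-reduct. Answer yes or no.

Reduce t₁ = h(s(f(s(f(s(e), s(s(s(c))))), s(s(s(h(s(c)))))))):
1. h(s(f(s(f(s(e), s(s(s(c))))), s(s(s(h(s(c))))))))  →  f(s(f(s(e), s(s(s(c))))), s(s(s(h(s(c))))))   [R1 at ε]
2. f(s(f(s(e), s(s(s(c))))), s(s(s(h(s(c))))))  →  h(s(s(h(s(c)))))   [R2 at ε]
3. h(s(s(h(s(c)))))  →  s(h(s(c)))   [R1 at ε]
4. s(h(s(c)))  →  s(c)   [R1 at 1]

Reduce t₂ = h(s(f(c, s(s(s(c)))))):
1. h(s(f(c, s(s(s(c))))))  →  f(c, s(s(s(c))))   [R1 at ε]
2. f(c, s(s(s(c))))  →  h(s(s(c)))   [R2 at ε]
3. h(s(s(c)))  →  s(c)   [R1 at ε]

yes — NF(t₁) = s(c), NF(t₂) = s(c)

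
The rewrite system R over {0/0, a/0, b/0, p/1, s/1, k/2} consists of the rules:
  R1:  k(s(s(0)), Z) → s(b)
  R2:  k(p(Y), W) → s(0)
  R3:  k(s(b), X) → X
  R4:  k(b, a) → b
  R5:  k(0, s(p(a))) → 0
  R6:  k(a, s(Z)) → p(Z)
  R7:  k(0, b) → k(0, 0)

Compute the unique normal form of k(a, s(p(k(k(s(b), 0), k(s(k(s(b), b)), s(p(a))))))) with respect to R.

1. k(a, s(p(k(k(s(b), 0), k(s(k(s(b), b)), s(p(a)))))))  →  p(p(k(k(s(b), 0), k(s(k(s(b), b)), s(p(a))))))   [R6 at ε]
2. p(p(k(k(s(b), 0), k(s(k(s(b), b)), s(p(a))))))  →  p(p(k(0, k(s(k(s(b), b)), s(p(a))))))   [R3 at 1.1.1]
3. p(p(k(0, k(s(k(s(b), b)), s(p(a))))))  →  p(p(k(0, k(s(b), s(p(a))))))   [R3 at 1.1.2.1.1]
4. p(p(k(0, k(s(b), s(p(a))))))  →  p(p(k(0, s(p(a)))))   [R3 at 1.1.2]
5. p(p(k(0, s(p(a)))))  →  p(p(0))   [R5 at 1.1]

p(p(0))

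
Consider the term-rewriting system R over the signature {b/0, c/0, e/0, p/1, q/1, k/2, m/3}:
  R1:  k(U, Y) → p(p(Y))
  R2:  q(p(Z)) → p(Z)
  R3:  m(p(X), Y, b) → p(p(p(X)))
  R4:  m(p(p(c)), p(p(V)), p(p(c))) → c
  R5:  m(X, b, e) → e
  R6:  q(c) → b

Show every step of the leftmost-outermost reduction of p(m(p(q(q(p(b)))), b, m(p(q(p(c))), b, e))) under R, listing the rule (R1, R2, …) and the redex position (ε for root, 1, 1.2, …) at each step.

p(e)

1. p(m(p(q(q(p(b)))), b, m(p(q(p(c))), b, e)))  →  p(m(p(q(p(b))), b, m(p(q(p(c))), b, e)))   [R2 at 1.1.1.1]
2. p(m(p(q(p(b))), b, m(p(q(p(c))), b, e)))  →  p(m(p(p(b)), b, m(p(q(p(c))), b, e)))   [R2 at 1.1.1]
3. p(m(p(p(b)), b, m(p(q(p(c))), b, e)))  →  p(m(p(p(b)), b, e))   [R5 at 1.3]
4. p(m(p(p(b)), b, e))  →  p(e)   [R5 at 1]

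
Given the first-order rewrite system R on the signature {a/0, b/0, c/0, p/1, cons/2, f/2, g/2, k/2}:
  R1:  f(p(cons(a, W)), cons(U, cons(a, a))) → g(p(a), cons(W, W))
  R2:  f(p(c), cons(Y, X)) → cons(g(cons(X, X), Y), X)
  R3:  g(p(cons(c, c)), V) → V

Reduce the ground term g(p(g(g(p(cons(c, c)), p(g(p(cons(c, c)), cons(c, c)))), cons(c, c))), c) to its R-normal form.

1. g(p(g(g(p(cons(c, c)), p(g(p(cons(c, c)), cons(c, c)))), cons(c, c))), c)  →  g(p(g(p(g(p(cons(c, c)), cons(c, c))), cons(c, c))), c)   [R3 at 1.1.1]
2. g(p(g(p(g(p(cons(c, c)), cons(c, c))), cons(c, c))), c)  →  g(p(g(p(cons(c, c)), cons(c, c))), c)   [R3 at 1.1.1.1]
3. g(p(g(p(cons(c, c)), cons(c, c))), c)  →  g(p(cons(c, c)), c)   [R3 at 1.1]
4. g(p(cons(c, c)), c)  →  c   [R3 at ε]

c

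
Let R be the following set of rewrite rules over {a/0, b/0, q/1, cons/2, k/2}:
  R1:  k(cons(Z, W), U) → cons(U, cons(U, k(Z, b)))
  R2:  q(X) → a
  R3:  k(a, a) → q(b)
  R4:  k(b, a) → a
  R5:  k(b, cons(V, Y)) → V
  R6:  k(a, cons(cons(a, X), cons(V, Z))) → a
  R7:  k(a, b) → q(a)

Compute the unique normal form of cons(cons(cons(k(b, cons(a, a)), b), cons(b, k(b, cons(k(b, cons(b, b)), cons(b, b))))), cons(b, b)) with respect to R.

cons(cons(cons(a, b), cons(b, b)), cons(b, b))

1. cons(cons(cons(k(b, cons(a, a)), b), cons(b, k(b, cons(k(b, cons(b, b)), cons(b, b))))), cons(b, b))  →  cons(cons(cons(a, b), cons(b, k(b, cons(k(b, cons(b, b)), cons(b, b))))), cons(b, b))   [R5 at 1.1.1]
2. cons(cons(cons(a, b), cons(b, k(b, cons(k(b, cons(b, b)), cons(b, b))))), cons(b, b))  →  cons(cons(cons(a, b), cons(b, k(b, cons(b, b)))), cons(b, b))   [R5 at 1.2.2]
3. cons(cons(cons(a, b), cons(b, k(b, cons(b, b)))), cons(b, b))  →  cons(cons(cons(a, b), cons(b, b)), cons(b, b))   [R5 at 1.2.2]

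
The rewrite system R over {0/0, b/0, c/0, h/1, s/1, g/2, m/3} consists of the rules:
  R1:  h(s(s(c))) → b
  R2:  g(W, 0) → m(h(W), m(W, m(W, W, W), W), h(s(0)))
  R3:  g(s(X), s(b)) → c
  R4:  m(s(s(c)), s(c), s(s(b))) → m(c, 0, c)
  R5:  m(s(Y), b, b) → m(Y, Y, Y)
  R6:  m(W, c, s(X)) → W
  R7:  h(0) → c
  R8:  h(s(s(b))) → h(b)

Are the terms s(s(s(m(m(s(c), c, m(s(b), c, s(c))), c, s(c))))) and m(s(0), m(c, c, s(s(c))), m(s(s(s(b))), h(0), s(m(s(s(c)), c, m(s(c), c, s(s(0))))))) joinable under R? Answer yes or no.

no — NF(t₁) = s(s(s(s(c)))), NF(t₂) = s(0)

Reduce t₁ = s(s(s(m(m(s(c), c, m(s(b), c, s(c))), c, s(c))))):
1. s(s(s(m(m(s(c), c, m(s(b), c, s(c))), c, s(c)))))  →  s(s(s(m(s(c), c, m(s(b), c, s(c))))))   [R6 at 1.1.1]
2. s(s(s(m(s(c), c, m(s(b), c, s(c))))))  →  s(s(s(m(s(c), c, s(b)))))   [R6 at 1.1.1.3]
3. s(s(s(m(s(c), c, s(b)))))  →  s(s(s(s(c))))   [R6 at 1.1.1]

Reduce t₂ = m(s(0), m(c, c, s(s(c))), m(s(s(s(b))), h(0), s(m(s(s(c)), c, m(s(c), c, s(s(0))))))):
1. m(s(0), m(c, c, s(s(c))), m(s(s(s(b))), h(0), s(m(s(s(c)), c, m(s(c), c, s(s(0)))))))  →  m(s(0), c, m(s(s(s(b))), h(0), s(m(s(s(c)), c, m(s(c), c, s(s(0)))))))   [R6 at 2]
2. m(s(0), c, m(s(s(s(b))), h(0), s(m(s(s(c)), c, m(s(c), c, s(s(0)))))))  →  m(s(0), c, m(s(s(s(b))), c, s(m(s(s(c)), c, m(s(c), c, s(s(0)))))))   [R7 at 3.2]
3. m(s(0), c, m(s(s(s(b))), c, s(m(s(s(c)), c, m(s(c), c, s(s(0)))))))  →  m(s(0), c, s(s(s(b))))   [R6 at 3]
4. m(s(0), c, s(s(s(b))))  →  s(0)   [R6 at ε]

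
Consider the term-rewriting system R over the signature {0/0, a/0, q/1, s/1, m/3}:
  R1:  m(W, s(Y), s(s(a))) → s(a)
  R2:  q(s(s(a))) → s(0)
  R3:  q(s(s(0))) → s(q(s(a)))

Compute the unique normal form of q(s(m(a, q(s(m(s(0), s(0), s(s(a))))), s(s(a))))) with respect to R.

s(0)

1. q(s(m(a, q(s(m(s(0), s(0), s(s(a))))), s(s(a)))))  →  q(s(m(a, q(s(s(a))), s(s(a)))))   [R1 at 1.1.2.1.1]
2. q(s(m(a, q(s(s(a))), s(s(a)))))  →  q(s(m(a, s(0), s(s(a)))))   [R2 at 1.1.2]
3. q(s(m(a, s(0), s(s(a)))))  →  q(s(s(a)))   [R1 at 1.1]
4. q(s(s(a)))  →  s(0)   [R2 at ε]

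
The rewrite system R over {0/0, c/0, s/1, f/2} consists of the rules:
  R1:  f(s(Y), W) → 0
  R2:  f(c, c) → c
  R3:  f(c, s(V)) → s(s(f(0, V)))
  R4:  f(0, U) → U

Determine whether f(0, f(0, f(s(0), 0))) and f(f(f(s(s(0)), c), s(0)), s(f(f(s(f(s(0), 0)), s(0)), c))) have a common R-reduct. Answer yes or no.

yes — NF(t₁) = 0, NF(t₂) = 0

Reduce t₁ = f(0, f(0, f(s(0), 0))):
1. f(0, f(0, f(s(0), 0)))  →  f(0, f(s(0), 0))   [R4 at ε]
2. f(0, f(s(0), 0))  →  f(s(0), 0)   [R4 at ε]
3. f(s(0), 0)  →  0   [R1 at ε]

Reduce t₂ = f(f(f(s(s(0)), c), s(0)), s(f(f(s(f(s(0), 0)), s(0)), c))):
1. f(f(f(s(s(0)), c), s(0)), s(f(f(s(f(s(0), 0)), s(0)), c)))  →  f(f(0, s(0)), s(f(f(s(f(s(0), 0)), s(0)), c)))   [R1 at 1.1]
2. f(f(0, s(0)), s(f(f(s(f(s(0), 0)), s(0)), c)))  →  f(s(0), s(f(f(s(f(s(0), 0)), s(0)), c)))   [R4 at 1]
3. f(s(0), s(f(f(s(f(s(0), 0)), s(0)), c)))  →  0   [R1 at ε]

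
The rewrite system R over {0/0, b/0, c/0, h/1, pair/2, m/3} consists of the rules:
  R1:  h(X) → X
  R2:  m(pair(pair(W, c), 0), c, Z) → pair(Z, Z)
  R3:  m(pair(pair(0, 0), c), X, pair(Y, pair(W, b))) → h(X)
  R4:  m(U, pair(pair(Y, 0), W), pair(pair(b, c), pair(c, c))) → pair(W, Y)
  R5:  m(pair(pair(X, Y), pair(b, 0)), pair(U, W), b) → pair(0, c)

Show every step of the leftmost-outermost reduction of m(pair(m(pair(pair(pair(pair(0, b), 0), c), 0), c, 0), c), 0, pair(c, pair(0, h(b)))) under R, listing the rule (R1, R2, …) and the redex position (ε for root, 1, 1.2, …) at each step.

1. m(pair(m(pair(pair(pair(pair(0, b), 0), c), 0), c, 0), c), 0, pair(c, pair(0, h(b))))  →  m(pair(pair(0, 0), c), 0, pair(c, pair(0, h(b))))   [R2 at 1.1]
2. m(pair(pair(0, 0), c), 0, pair(c, pair(0, h(b))))  →  m(pair(pair(0, 0), c), 0, pair(c, pair(0, b)))   [R1 at 3.2.2]
3. m(pair(pair(0, 0), c), 0, pair(c, pair(0, b)))  →  h(0)   [R3 at ε]
4. h(0)  →  0   [R1 at ε]

0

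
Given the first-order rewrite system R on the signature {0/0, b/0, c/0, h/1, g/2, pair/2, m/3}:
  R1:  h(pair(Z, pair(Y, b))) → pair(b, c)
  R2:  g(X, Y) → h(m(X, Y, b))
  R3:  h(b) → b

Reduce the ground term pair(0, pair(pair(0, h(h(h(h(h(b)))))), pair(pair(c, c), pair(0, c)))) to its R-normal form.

pair(0, pair(pair(0, b), pair(pair(c, c), pair(0, c))))

1. pair(0, pair(pair(0, h(h(h(h(h(b)))))), pair(pair(c, c), pair(0, c))))  →  pair(0, pair(pair(0, h(h(h(h(b))))), pair(pair(c, c), pair(0, c))))   [R3 at 2.1.2.1.1.1.1]
2. pair(0, pair(pair(0, h(h(h(h(b))))), pair(pair(c, c), pair(0, c))))  →  pair(0, pair(pair(0, h(h(h(b)))), pair(pair(c, c), pair(0, c))))   [R3 at 2.1.2.1.1.1]
3. pair(0, pair(pair(0, h(h(h(b)))), pair(pair(c, c), pair(0, c))))  →  pair(0, pair(pair(0, h(h(b))), pair(pair(c, c), pair(0, c))))   [R3 at 2.1.2.1.1]
4. pair(0, pair(pair(0, h(h(b))), pair(pair(c, c), pair(0, c))))  →  pair(0, pair(pair(0, h(b)), pair(pair(c, c), pair(0, c))))   [R3 at 2.1.2.1]
5. pair(0, pair(pair(0, h(b)), pair(pair(c, c), pair(0, c))))  →  pair(0, pair(pair(0, b), pair(pair(c, c), pair(0, c))))   [R3 at 2.1.2]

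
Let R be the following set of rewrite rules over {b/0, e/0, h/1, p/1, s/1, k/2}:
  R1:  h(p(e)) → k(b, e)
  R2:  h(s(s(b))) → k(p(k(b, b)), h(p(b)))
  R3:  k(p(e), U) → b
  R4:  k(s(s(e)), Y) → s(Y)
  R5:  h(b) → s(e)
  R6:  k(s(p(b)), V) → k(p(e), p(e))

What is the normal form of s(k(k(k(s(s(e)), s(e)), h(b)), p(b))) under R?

s(s(p(b)))

1. s(k(k(k(s(s(e)), s(e)), h(b)), p(b)))  →  s(k(k(s(s(e)), h(b)), p(b)))   [R4 at 1.1.1]
2. s(k(k(s(s(e)), h(b)), p(b)))  →  s(k(s(h(b)), p(b)))   [R4 at 1.1]
3. s(k(s(h(b)), p(b)))  →  s(k(s(s(e)), p(b)))   [R5 at 1.1.1]
4. s(k(s(s(e)), p(b)))  →  s(s(p(b)))   [R4 at 1]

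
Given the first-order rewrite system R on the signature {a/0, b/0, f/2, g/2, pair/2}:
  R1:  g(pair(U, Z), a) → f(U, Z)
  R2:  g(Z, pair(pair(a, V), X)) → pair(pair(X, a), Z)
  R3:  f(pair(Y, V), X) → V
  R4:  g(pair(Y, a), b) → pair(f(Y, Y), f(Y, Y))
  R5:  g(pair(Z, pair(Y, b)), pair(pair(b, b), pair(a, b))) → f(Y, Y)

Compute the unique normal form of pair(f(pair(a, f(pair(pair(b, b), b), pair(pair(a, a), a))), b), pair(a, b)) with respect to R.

pair(b, pair(a, b))

1. pair(f(pair(a, f(pair(pair(b, b), b), pair(pair(a, a), a))), b), pair(a, b))  →  pair(f(pair(pair(b, b), b), pair(pair(a, a), a)), pair(a, b))   [R3 at 1]
2. pair(f(pair(pair(b, b), b), pair(pair(a, a), a)), pair(a, b))  →  pair(b, pair(a, b))   [R3 at 1]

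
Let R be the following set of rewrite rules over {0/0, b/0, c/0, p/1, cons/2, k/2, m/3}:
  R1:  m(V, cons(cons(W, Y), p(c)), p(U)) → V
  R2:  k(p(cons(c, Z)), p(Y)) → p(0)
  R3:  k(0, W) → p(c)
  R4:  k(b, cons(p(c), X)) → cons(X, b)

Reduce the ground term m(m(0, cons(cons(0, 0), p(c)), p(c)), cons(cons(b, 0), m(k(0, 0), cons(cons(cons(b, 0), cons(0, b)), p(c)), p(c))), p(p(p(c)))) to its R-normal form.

1. m(m(0, cons(cons(0, 0), p(c)), p(c)), cons(cons(b, 0), m(k(0, 0), cons(cons(cons(b, 0), cons(0, b)), p(c)), p(c))), p(p(p(c))))  →  m(0, cons(cons(b, 0), m(k(0, 0), cons(cons(cons(b, 0), cons(0, b)), p(c)), p(c))), p(p(p(c))))   [R1 at 1]
2. m(0, cons(cons(b, 0), m(k(0, 0), cons(cons(cons(b, 0), cons(0, b)), p(c)), p(c))), p(p(p(c))))  →  m(0, cons(cons(b, 0), k(0, 0)), p(p(p(c))))   [R1 at 2.2]
3. m(0, cons(cons(b, 0), k(0, 0)), p(p(p(c))))  →  m(0, cons(cons(b, 0), p(c)), p(p(p(c))))   [R3 at 2.2]
4. m(0, cons(cons(b, 0), p(c)), p(p(p(c))))  →  0   [R1 at ε]

0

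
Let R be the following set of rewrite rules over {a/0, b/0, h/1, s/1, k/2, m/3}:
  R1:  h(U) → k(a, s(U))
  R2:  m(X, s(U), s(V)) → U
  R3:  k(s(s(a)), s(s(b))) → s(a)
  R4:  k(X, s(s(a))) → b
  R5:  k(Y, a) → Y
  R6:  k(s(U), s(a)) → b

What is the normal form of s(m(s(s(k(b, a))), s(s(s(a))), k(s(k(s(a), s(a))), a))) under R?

1. s(m(s(s(k(b, a))), s(s(s(a))), k(s(k(s(a), s(a))), a)))  →  s(m(s(s(b)), s(s(s(a))), k(s(k(s(a), s(a))), a)))   [R5 at 1.1.1.1]
2. s(m(s(s(b)), s(s(s(a))), k(s(k(s(a), s(a))), a)))  →  s(m(s(s(b)), s(s(s(a))), s(k(s(a), s(a)))))   [R5 at 1.3]
3. s(m(s(s(b)), s(s(s(a))), s(k(s(a), s(a)))))  →  s(s(s(a)))   [R2 at 1]

s(s(s(a)))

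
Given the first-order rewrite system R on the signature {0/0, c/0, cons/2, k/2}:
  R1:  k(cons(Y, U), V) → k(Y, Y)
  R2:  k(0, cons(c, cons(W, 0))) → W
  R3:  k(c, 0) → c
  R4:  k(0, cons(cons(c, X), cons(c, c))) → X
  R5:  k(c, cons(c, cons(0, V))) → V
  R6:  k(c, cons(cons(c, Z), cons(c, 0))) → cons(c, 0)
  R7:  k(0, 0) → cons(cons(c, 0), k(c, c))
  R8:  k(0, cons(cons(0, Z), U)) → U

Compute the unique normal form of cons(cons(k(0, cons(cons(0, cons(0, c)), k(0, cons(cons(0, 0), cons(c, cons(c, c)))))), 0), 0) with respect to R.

cons(cons(cons(c, cons(c, c)), 0), 0)

1. cons(cons(k(0, cons(cons(0, cons(0, c)), k(0, cons(cons(0, 0), cons(c, cons(c, c)))))), 0), 0)  →  cons(cons(k(0, cons(cons(0, 0), cons(c, cons(c, c)))), 0), 0)   [R8 at 1.1]
2. cons(cons(k(0, cons(cons(0, 0), cons(c, cons(c, c)))), 0), 0)  →  cons(cons(cons(c, cons(c, c)), 0), 0)   [R8 at 1.1]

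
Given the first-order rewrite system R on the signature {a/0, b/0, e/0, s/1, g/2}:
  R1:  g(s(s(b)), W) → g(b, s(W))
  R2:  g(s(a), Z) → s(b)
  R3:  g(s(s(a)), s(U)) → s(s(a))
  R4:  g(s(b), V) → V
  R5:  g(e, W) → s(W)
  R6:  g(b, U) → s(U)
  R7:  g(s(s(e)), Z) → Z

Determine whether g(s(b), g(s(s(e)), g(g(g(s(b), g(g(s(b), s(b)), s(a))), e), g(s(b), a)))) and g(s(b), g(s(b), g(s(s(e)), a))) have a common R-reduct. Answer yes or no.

Reduce t₁ = g(s(b), g(s(s(e)), g(g(g(s(b), g(g(s(b), s(b)), s(a))), e), g(s(b), a)))):
1. g(s(b), g(s(s(e)), g(g(g(s(b), g(g(s(b), s(b)), s(a))), e), g(s(b), a))))  →  g(s(s(e)), g(g(g(s(b), g(g(s(b), s(b)), s(a))), e), g(s(b), a)))   [R4 at ε]
2. g(s(s(e)), g(g(g(s(b), g(g(s(b), s(b)), s(a))), e), g(s(b), a)))  →  g(g(g(s(b), g(g(s(b), s(b)), s(a))), e), g(s(b), a))   [R7 at ε]
3. g(g(g(s(b), g(g(s(b), s(b)), s(a))), e), g(s(b), a))  →  g(g(g(g(s(b), s(b)), s(a)), e), g(s(b), a))   [R4 at 1.1]
4. g(g(g(g(s(b), s(b)), s(a)), e), g(s(b), a))  →  g(g(g(s(b), s(a)), e), g(s(b), a))   [R4 at 1.1.1]
5. g(g(g(s(b), s(a)), e), g(s(b), a))  →  g(g(s(a), e), g(s(b), a))   [R4 at 1.1]
6. g(g(s(a), e), g(s(b), a))  →  g(s(b), g(s(b), a))   [R2 at 1]
7. g(s(b), g(s(b), a))  →  g(s(b), a)   [R4 at ε]
8. g(s(b), a)  →  a   [R4 at ε]

Reduce t₂ = g(s(b), g(s(b), g(s(s(e)), a))):
1. g(s(b), g(s(b), g(s(s(e)), a)))  →  g(s(b), g(s(s(e)), a))   [R4 at ε]
2. g(s(b), g(s(s(e)), a))  →  g(s(s(e)), a)   [R4 at ε]
3. g(s(s(e)), a)  →  a   [R7 at ε]

yes — NF(t₁) = a, NF(t₂) = a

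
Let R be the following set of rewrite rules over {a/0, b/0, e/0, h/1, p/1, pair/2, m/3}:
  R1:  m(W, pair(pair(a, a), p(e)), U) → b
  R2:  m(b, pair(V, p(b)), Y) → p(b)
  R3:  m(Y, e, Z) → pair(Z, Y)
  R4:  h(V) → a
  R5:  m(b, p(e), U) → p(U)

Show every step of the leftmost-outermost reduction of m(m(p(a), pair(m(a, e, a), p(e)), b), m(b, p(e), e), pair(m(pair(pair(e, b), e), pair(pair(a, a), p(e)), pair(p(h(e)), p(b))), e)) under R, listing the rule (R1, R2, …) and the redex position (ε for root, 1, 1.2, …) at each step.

1. m(m(p(a), pair(m(a, e, a), p(e)), b), m(b, p(e), e), pair(m(pair(pair(e, b), e), pair(pair(a, a), p(e)), pair(p(h(e)), p(b))), e))  →  m(m(p(a), pair(pair(a, a), p(e)), b), m(b, p(e), e), pair(m(pair(pair(e, b), e), pair(pair(a, a), p(e)), pair(p(h(e)), p(b))), e))   [R3 at 1.2.1]
2. m(m(p(a), pair(pair(a, a), p(e)), b), m(b, p(e), e), pair(m(pair(pair(e, b), e), pair(pair(a, a), p(e)), pair(p(h(e)), p(b))), e))  →  m(b, m(b, p(e), e), pair(m(pair(pair(e, b), e), pair(pair(a, a), p(e)), pair(p(h(e)), p(b))), e))   [R1 at 1]
3. m(b, m(b, p(e), e), pair(m(pair(pair(e, b), e), pair(pair(a, a), p(e)), pair(p(h(e)), p(b))), e))  →  m(b, p(e), pair(m(pair(pair(e, b), e), pair(pair(a, a), p(e)), pair(p(h(e)), p(b))), e))   [R5 at 2]
4. m(b, p(e), pair(m(pair(pair(e, b), e), pair(pair(a, a), p(e)), pair(p(h(e)), p(b))), e))  →  p(pair(m(pair(pair(e, b), e), pair(pair(a, a), p(e)), pair(p(h(e)), p(b))), e))   [R5 at ε]
5. p(pair(m(pair(pair(e, b), e), pair(pair(a, a), p(e)), pair(p(h(e)), p(b))), e))  →  p(pair(b, e))   [R1 at 1.1]

p(pair(b, e))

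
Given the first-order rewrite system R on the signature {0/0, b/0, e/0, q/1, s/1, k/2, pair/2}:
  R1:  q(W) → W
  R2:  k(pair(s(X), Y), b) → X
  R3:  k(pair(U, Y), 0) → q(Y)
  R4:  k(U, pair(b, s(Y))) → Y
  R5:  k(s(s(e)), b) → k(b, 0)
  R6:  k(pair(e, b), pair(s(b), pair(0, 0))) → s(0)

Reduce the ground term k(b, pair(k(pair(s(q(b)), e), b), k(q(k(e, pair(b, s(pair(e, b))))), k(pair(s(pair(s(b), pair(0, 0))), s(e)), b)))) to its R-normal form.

1. k(b, pair(k(pair(s(q(b)), e), b), k(q(k(e, pair(b, s(pair(e, b))))), k(pair(s(pair(s(b), pair(0, 0))), s(e)), b))))  →  k(b, pair(q(b), k(q(k(e, pair(b, s(pair(e, b))))), k(pair(s(pair(s(b), pair(0, 0))), s(e)), b))))   [R2 at 2.1]
2. k(b, pair(q(b), k(q(k(e, pair(b, s(pair(e, b))))), k(pair(s(pair(s(b), pair(0, 0))), s(e)), b))))  →  k(b, pair(b, k(q(k(e, pair(b, s(pair(e, b))))), k(pair(s(pair(s(b), pair(0, 0))), s(e)), b))))   [R1 at 2.1]
3. k(b, pair(b, k(q(k(e, pair(b, s(pair(e, b))))), k(pair(s(pair(s(b), pair(0, 0))), s(e)), b))))  →  k(b, pair(b, k(k(e, pair(b, s(pair(e, b)))), k(pair(s(pair(s(b), pair(0, 0))), s(e)), b))))   [R1 at 2.2.1]
4. k(b, pair(b, k(k(e, pair(b, s(pair(e, b)))), k(pair(s(pair(s(b), pair(0, 0))), s(e)), b))))  →  k(b, pair(b, k(pair(e, b), k(pair(s(pair(s(b), pair(0, 0))), s(e)), b))))   [R4 at 2.2.1]
5. k(b, pair(b, k(pair(e, b), k(pair(s(pair(s(b), pair(0, 0))), s(e)), b))))  →  k(b, pair(b, k(pair(e, b), pair(s(b), pair(0, 0)))))   [R2 at 2.2.2]
6. k(b, pair(b, k(pair(e, b), pair(s(b), pair(0, 0)))))  →  k(b, pair(b, s(0)))   [R6 at 2.2]
7. k(b, pair(b, s(0)))  →  0   [R4 at ε]

0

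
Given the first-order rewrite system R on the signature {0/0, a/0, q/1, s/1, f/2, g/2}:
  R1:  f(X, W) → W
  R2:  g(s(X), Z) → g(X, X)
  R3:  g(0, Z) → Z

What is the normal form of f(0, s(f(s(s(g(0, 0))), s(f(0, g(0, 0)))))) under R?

1. f(0, s(f(s(s(g(0, 0))), s(f(0, g(0, 0))))))  →  s(f(s(s(g(0, 0))), s(f(0, g(0, 0)))))   [R1 at ε]
2. s(f(s(s(g(0, 0))), s(f(0, g(0, 0)))))  →  s(s(f(0, g(0, 0))))   [R1 at 1]
3. s(s(f(0, g(0, 0))))  →  s(s(g(0, 0)))   [R1 at 1.1]
4. s(s(g(0, 0)))  →  s(s(0))   [R3 at 1.1]

s(s(0))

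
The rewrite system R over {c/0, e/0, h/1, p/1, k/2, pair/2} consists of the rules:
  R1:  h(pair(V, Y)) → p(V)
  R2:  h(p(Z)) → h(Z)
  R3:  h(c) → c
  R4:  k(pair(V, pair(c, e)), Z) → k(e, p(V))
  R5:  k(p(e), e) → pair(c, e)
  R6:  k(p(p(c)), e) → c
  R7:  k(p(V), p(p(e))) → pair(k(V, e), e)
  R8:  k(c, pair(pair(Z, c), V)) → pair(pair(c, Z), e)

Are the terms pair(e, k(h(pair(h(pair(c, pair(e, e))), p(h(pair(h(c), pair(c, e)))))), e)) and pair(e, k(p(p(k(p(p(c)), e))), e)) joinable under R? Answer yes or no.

Reduce t₁ = pair(e, k(h(pair(h(pair(c, pair(e, e))), p(h(pair(h(c), pair(c, e)))))), e)):
1. pair(e, k(h(pair(h(pair(c, pair(e, e))), p(h(pair(h(c), pair(c, e)))))), e))  →  pair(e, k(p(h(pair(c, pair(e, e)))), e))   [R1 at 2.1]
2. pair(e, k(p(h(pair(c, pair(e, e)))), e))  →  pair(e, k(p(p(c)), e))   [R1 at 2.1.1]
3. pair(e, k(p(p(c)), e))  →  pair(e, c)   [R6 at 2]

Reduce t₂ = pair(e, k(p(p(k(p(p(c)), e))), e)):
1. pair(e, k(p(p(k(p(p(c)), e))), e))  →  pair(e, k(p(p(c)), e))   [R6 at 2.1.1.1]
2. pair(e, k(p(p(c)), e))  →  pair(e, c)   [R6 at 2]

yes — NF(t₁) = pair(e, c), NF(t₂) = pair(e, c)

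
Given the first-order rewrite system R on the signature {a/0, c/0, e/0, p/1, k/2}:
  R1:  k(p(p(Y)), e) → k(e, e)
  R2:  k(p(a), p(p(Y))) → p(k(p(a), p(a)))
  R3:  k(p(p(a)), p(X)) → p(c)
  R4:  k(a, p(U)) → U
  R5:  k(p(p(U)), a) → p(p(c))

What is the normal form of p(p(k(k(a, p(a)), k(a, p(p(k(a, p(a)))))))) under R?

1. p(p(k(k(a, p(a)), k(a, p(p(k(a, p(a))))))))  →  p(p(k(a, k(a, p(p(k(a, p(a))))))))   [R4 at 1.1.1]
2. p(p(k(a, k(a, p(p(k(a, p(a))))))))  →  p(p(k(a, p(k(a, p(a))))))   [R4 at 1.1.2]
3. p(p(k(a, p(k(a, p(a))))))  →  p(p(k(a, p(a))))   [R4 at 1.1]
4. p(p(k(a, p(a))))  →  p(p(a))   [R4 at 1.1]

p(p(a))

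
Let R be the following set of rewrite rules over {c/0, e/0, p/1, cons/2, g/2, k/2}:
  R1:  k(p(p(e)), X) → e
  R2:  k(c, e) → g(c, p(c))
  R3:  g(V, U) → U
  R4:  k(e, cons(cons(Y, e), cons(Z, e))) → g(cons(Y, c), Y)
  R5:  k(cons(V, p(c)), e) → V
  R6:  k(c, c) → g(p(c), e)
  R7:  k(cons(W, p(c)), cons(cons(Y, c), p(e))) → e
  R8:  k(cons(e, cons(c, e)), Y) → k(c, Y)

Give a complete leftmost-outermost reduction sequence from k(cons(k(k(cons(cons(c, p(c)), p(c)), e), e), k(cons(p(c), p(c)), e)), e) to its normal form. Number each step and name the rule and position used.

c

1. k(cons(k(k(cons(cons(c, p(c)), p(c)), e), e), k(cons(p(c), p(c)), e)), e)  →  k(cons(k(cons(c, p(c)), e), k(cons(p(c), p(c)), e)), e)   [R5 at 1.1.1]
2. k(cons(k(cons(c, p(c)), e), k(cons(p(c), p(c)), e)), e)  →  k(cons(c, k(cons(p(c), p(c)), e)), e)   [R5 at 1.1]
3. k(cons(c, k(cons(p(c), p(c)), e)), e)  →  k(cons(c, p(c)), e)   [R5 at 1.2]
4. k(cons(c, p(c)), e)  →  c   [R5 at ε]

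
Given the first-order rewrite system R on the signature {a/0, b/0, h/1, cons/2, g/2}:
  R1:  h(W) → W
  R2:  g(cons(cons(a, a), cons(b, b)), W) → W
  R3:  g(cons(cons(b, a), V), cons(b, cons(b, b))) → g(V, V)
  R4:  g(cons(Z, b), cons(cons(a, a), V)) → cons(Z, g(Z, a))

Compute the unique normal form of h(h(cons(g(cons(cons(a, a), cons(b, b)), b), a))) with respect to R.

1. h(h(cons(g(cons(cons(a, a), cons(b, b)), b), a)))  →  h(cons(g(cons(cons(a, a), cons(b, b)), b), a))   [R1 at ε]
2. h(cons(g(cons(cons(a, a), cons(b, b)), b), a))  →  cons(g(cons(cons(a, a), cons(b, b)), b), a)   [R1 at ε]
3. cons(g(cons(cons(a, a), cons(b, b)), b), a)  →  cons(b, a)   [R2 at 1]

cons(b, a)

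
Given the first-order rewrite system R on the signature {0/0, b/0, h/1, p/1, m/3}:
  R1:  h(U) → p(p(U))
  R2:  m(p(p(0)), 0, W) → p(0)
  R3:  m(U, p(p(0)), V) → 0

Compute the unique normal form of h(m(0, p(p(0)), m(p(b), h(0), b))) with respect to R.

1. h(m(0, p(p(0)), m(p(b), h(0), b)))  →  p(p(m(0, p(p(0)), m(p(b), h(0), b))))   [R1 at ε]
2. p(p(m(0, p(p(0)), m(p(b), h(0), b))))  →  p(p(0))   [R3 at 1.1]

p(p(0))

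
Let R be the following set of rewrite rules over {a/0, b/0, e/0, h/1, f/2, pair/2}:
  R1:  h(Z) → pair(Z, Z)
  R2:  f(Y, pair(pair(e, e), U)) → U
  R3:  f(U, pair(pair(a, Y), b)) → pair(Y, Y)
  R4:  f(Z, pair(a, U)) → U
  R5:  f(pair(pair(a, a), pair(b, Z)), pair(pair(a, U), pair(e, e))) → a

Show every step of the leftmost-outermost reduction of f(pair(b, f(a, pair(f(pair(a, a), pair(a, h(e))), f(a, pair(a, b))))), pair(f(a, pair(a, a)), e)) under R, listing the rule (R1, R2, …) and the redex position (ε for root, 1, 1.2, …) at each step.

1. f(pair(b, f(a, pair(f(pair(a, a), pair(a, h(e))), f(a, pair(a, b))))), pair(f(a, pair(a, a)), e))  →  f(pair(b, f(a, pair(h(e), f(a, pair(a, b))))), pair(f(a, pair(a, a)), e))   [R4 at 1.2.2.1]
2. f(pair(b, f(a, pair(h(e), f(a, pair(a, b))))), pair(f(a, pair(a, a)), e))  →  f(pair(b, f(a, pair(pair(e, e), f(a, pair(a, b))))), pair(f(a, pair(a, a)), e))   [R1 at 1.2.2.1]
3. f(pair(b, f(a, pair(pair(e, e), f(a, pair(a, b))))), pair(f(a, pair(a, a)), e))  →  f(pair(b, f(a, pair(a, b))), pair(f(a, pair(a, a)), e))   [R2 at 1.2]
4. f(pair(b, f(a, pair(a, b))), pair(f(a, pair(a, a)), e))  →  f(pair(b, b), pair(f(a, pair(a, a)), e))   [R4 at 1.2]
5. f(pair(b, b), pair(f(a, pair(a, a)), e))  →  f(pair(b, b), pair(a, e))   [R4 at 2.1]
6. f(pair(b, b), pair(a, e))  →  e   [R4 at ε]

e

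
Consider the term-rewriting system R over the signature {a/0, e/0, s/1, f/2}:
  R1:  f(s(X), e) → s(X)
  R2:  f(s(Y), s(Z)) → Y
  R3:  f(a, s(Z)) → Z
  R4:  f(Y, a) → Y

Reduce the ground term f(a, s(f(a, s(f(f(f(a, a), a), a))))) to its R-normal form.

a

1. f(a, s(f(a, s(f(f(f(a, a), a), a)))))  →  f(a, s(f(f(f(a, a), a), a)))   [R3 at ε]
2. f(a, s(f(f(f(a, a), a), a)))  →  f(f(f(a, a), a), a)   [R3 at ε]
3. f(f(f(a, a), a), a)  →  f(f(a, a), a)   [R4 at ε]
4. f(f(a, a), a)  →  f(a, a)   [R4 at ε]
5. f(a, a)  →  a   [R4 at ε]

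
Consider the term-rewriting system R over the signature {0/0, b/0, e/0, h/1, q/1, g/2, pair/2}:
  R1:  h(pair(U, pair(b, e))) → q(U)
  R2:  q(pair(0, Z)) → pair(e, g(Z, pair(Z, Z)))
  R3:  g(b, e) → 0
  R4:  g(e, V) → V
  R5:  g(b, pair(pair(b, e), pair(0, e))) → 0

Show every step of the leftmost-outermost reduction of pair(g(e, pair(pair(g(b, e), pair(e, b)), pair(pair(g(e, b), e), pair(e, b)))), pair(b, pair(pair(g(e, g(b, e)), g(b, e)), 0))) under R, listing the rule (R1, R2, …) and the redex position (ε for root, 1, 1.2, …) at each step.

pair(pair(pair(0, pair(e, b)), pair(pair(b, e), pair(e, b))), pair(b, pair(pair(0, 0), 0)))

1. pair(g(e, pair(pair(g(b, e), pair(e, b)), pair(pair(g(e, b), e), pair(e, b)))), pair(b, pair(pair(g(e, g(b, e)), g(b, e)), 0)))  →  pair(pair(pair(g(b, e), pair(e, b)), pair(pair(g(e, b), e), pair(e, b))), pair(b, pair(pair(g(e, g(b, e)), g(b, e)), 0)))   [R4 at 1]
2. pair(pair(pair(g(b, e), pair(e, b)), pair(pair(g(e, b), e), pair(e, b))), pair(b, pair(pair(g(e, g(b, e)), g(b, e)), 0)))  →  pair(pair(pair(0, pair(e, b)), pair(pair(g(e, b), e), pair(e, b))), pair(b, pair(pair(g(e, g(b, e)), g(b, e)), 0)))   [R3 at 1.1.1]
3. pair(pair(pair(0, pair(e, b)), pair(pair(g(e, b), e), pair(e, b))), pair(b, pair(pair(g(e, g(b, e)), g(b, e)), 0)))  →  pair(pair(pair(0, pair(e, b)), pair(pair(b, e), pair(e, b))), pair(b, pair(pair(g(e, g(b, e)), g(b, e)), 0)))   [R4 at 1.2.1.1]
4. pair(pair(pair(0, pair(e, b)), pair(pair(b, e), pair(e, b))), pair(b, pair(pair(g(e, g(b, e)), g(b, e)), 0)))  →  pair(pair(pair(0, pair(e, b)), pair(pair(b, e), pair(e, b))), pair(b, pair(pair(g(b, e), g(b, e)), 0)))   [R4 at 2.2.1.1]
5. pair(pair(pair(0, pair(e, b)), pair(pair(b, e), pair(e, b))), pair(b, pair(pair(g(b, e), g(b, e)), 0)))  →  pair(pair(pair(0, pair(e, b)), pair(pair(b, e), pair(e, b))), pair(b, pair(pair(0, g(b, e)), 0)))   [R3 at 2.2.1.1]
6. pair(pair(pair(0, pair(e, b)), pair(pair(b, e), pair(e, b))), pair(b, pair(pair(0, g(b, e)), 0)))  →  pair(pair(pair(0, pair(e, b)), pair(pair(b, e), pair(e, b))), pair(b, pair(pair(0, 0), 0)))   [R3 at 2.2.1.2]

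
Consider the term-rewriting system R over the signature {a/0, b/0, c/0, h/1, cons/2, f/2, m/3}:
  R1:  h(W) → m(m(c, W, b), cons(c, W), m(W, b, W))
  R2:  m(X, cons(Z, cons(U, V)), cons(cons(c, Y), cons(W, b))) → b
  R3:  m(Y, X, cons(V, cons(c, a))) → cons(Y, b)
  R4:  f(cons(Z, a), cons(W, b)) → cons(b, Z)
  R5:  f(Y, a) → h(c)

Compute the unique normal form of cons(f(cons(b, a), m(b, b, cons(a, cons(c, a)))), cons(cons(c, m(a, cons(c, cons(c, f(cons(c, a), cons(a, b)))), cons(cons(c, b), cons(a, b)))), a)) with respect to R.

1. cons(f(cons(b, a), m(b, b, cons(a, cons(c, a)))), cons(cons(c, m(a, cons(c, cons(c, f(cons(c, a), cons(a, b)))), cons(cons(c, b), cons(a, b)))), a))  →  cons(f(cons(b, a), cons(b, b)), cons(cons(c, m(a, cons(c, cons(c, f(cons(c, a), cons(a, b)))), cons(cons(c, b), cons(a, b)))), a))   [R3 at 1.2]
2. cons(f(cons(b, a), cons(b, b)), cons(cons(c, m(a, cons(c, cons(c, f(cons(c, a), cons(a, b)))), cons(cons(c, b), cons(a, b)))), a))  →  cons(cons(b, b), cons(cons(c, m(a, cons(c, cons(c, f(cons(c, a), cons(a, b)))), cons(cons(c, b), cons(a, b)))), a))   [R4 at 1]
3. cons(cons(b, b), cons(cons(c, m(a, cons(c, cons(c, f(cons(c, a), cons(a, b)))), cons(cons(c, b), cons(a, b)))), a))  →  cons(cons(b, b), cons(cons(c, b), a))   [R2 at 2.1.2]

cons(cons(b, b), cons(cons(c, b), a))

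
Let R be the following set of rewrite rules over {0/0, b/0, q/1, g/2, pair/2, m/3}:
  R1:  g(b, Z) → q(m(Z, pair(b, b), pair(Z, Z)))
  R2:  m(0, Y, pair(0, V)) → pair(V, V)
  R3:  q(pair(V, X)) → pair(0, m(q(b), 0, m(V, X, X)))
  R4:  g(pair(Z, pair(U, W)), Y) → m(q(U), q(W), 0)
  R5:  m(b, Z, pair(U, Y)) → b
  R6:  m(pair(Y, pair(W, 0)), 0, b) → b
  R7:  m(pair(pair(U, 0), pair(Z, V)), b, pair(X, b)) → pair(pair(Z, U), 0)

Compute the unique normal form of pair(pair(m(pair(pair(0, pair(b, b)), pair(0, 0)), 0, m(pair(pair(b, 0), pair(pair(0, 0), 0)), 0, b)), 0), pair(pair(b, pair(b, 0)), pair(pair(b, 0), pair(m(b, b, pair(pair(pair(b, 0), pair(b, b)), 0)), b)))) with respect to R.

1. pair(pair(m(pair(pair(0, pair(b, b)), pair(0, 0)), 0, m(pair(pair(b, 0), pair(pair(0, 0), 0)), 0, b)), 0), pair(pair(b, pair(b, 0)), pair(pair(b, 0), pair(m(b, b, pair(pair(pair(b, 0), pair(b, b)), 0)), b))))  →  pair(pair(m(pair(pair(0, pair(b, b)), pair(0, 0)), 0, b), 0), pair(pair(b, pair(b, 0)), pair(pair(b, 0), pair(m(b, b, pair(pair(pair(b, 0), pair(b, b)), 0)), b))))   [R6 at 1.1.3]
2. pair(pair(m(pair(pair(0, pair(b, b)), pair(0, 0)), 0, b), 0), pair(pair(b, pair(b, 0)), pair(pair(b, 0), pair(m(b, b, pair(pair(pair(b, 0), pair(b, b)), 0)), b))))  →  pair(pair(b, 0), pair(pair(b, pair(b, 0)), pair(pair(b, 0), pair(m(b, b, pair(pair(pair(b, 0), pair(b, b)), 0)), b))))   [R6 at 1.1]
3. pair(pair(b, 0), pair(pair(b, pair(b, 0)), pair(pair(b, 0), pair(m(b, b, pair(pair(pair(b, 0), pair(b, b)), 0)), b))))  →  pair(pair(b, 0), pair(pair(b, pair(b, 0)), pair(pair(b, 0), pair(b, b))))   [R5 at 2.2.2.1]

pair(pair(b, 0), pair(pair(b, pair(b, 0)), pair(pair(b, 0), pair(b, b))))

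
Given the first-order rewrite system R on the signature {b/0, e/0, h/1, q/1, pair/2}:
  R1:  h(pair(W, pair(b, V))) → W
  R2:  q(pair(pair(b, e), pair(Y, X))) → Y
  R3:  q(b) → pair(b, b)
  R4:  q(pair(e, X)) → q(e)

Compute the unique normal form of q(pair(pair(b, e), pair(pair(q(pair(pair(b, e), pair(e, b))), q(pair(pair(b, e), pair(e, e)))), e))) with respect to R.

pair(e, e)

1. q(pair(pair(b, e), pair(pair(q(pair(pair(b, e), pair(e, b))), q(pair(pair(b, e), pair(e, e)))), e)))  →  pair(q(pair(pair(b, e), pair(e, b))), q(pair(pair(b, e), pair(e, e))))   [R2 at ε]
2. pair(q(pair(pair(b, e), pair(e, b))), q(pair(pair(b, e), pair(e, e))))  →  pair(e, q(pair(pair(b, e), pair(e, e))))   [R2 at 1]
3. pair(e, q(pair(pair(b, e), pair(e, e))))  →  pair(e, e)   [R2 at 2]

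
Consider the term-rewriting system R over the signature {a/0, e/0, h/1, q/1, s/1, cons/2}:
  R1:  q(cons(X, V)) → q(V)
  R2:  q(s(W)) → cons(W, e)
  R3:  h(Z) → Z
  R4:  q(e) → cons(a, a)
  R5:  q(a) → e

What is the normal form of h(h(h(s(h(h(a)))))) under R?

s(a)

1. h(h(h(s(h(h(a))))))  →  h(h(s(h(h(a)))))   [R3 at ε]
2. h(h(s(h(h(a)))))  →  h(s(h(h(a))))   [R3 at ε]
3. h(s(h(h(a))))  →  s(h(h(a)))   [R3 at ε]
4. s(h(h(a)))  →  s(h(a))   [R3 at 1]
5. s(h(a))  →  s(a)   [R3 at 1]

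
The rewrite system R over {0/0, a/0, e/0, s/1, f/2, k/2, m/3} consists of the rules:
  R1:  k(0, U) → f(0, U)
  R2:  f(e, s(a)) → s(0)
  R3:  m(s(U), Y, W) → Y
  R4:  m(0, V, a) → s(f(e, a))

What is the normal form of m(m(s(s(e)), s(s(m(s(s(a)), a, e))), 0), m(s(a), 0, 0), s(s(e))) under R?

1. m(m(s(s(e)), s(s(m(s(s(a)), a, e))), 0), m(s(a), 0, 0), s(s(e)))  →  m(s(s(m(s(s(a)), a, e))), m(s(a), 0, 0), s(s(e)))   [R3 at 1]
2. m(s(s(m(s(s(a)), a, e))), m(s(a), 0, 0), s(s(e)))  →  m(s(a), 0, 0)   [R3 at ε]
3. m(s(a), 0, 0)  →  0   [R3 at ε]

0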